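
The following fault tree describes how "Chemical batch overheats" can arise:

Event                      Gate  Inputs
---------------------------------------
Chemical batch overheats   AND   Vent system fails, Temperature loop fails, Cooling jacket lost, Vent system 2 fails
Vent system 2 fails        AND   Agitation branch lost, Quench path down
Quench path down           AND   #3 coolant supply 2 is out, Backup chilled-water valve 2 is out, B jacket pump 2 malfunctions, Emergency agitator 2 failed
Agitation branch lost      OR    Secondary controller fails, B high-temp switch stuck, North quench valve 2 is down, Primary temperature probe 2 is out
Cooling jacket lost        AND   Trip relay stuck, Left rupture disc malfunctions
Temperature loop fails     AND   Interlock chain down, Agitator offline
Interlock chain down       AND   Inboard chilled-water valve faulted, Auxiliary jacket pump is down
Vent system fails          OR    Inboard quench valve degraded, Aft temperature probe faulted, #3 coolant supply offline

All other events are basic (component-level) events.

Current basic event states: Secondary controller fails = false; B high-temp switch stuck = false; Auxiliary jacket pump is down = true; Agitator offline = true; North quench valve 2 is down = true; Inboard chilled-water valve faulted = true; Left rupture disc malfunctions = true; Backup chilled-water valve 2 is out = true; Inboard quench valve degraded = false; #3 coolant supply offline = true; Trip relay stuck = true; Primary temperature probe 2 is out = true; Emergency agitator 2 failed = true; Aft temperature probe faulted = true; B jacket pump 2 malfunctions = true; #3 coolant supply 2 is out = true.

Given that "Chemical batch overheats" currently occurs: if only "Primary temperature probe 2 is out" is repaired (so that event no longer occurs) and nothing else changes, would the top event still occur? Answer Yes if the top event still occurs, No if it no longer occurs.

Counterfactual: set "Primary temperature probe 2 is out" to not occurred.
Vent system fails [OR]: Inboard quench valve degraded=not, Aft temperature probe faulted=occurs, #3 coolant supply offline=occurs → at least one input occurs → occurs.
Interlock chain down [AND]: Inboard chilled-water valve faulted=occurs, Auxiliary jacket pump is down=occurs → all inputs occur → occurs.
Temperature loop fails [AND]: Interlock chain down=occurs, Agitator offline=occurs → all inputs occur → occurs.
Cooling jacket lost [AND]: Trip relay stuck=occurs, Left rupture disc malfunctions=occurs → all inputs occur → occurs.
Agitation branch lost [OR]: Secondary controller fails=not, B high-temp switch stuck=not, North quench valve 2 is down=occurs, Primary temperature probe 2 is out=not → at least one input occurs → occurs.
Quench path down [AND]: #3 coolant supply 2 is out=occurs, Backup chilled-water valve 2 is out=occurs, B jacket pump 2 malfunctions=occurs, Emergency agitator 2 failed=occurs → all inputs occur → occurs.
Vent system 2 fails [AND]: Agitation branch lost=occurs, Quench path down=occurs → all inputs occur → occurs.
Chemical batch overheats [AND]: Vent system fails=occurs, Temperature loop fails=occurs, Cooling jacket lost=occurs, Vent system 2 fails=occurs → all inputs occur → occurs.

Yes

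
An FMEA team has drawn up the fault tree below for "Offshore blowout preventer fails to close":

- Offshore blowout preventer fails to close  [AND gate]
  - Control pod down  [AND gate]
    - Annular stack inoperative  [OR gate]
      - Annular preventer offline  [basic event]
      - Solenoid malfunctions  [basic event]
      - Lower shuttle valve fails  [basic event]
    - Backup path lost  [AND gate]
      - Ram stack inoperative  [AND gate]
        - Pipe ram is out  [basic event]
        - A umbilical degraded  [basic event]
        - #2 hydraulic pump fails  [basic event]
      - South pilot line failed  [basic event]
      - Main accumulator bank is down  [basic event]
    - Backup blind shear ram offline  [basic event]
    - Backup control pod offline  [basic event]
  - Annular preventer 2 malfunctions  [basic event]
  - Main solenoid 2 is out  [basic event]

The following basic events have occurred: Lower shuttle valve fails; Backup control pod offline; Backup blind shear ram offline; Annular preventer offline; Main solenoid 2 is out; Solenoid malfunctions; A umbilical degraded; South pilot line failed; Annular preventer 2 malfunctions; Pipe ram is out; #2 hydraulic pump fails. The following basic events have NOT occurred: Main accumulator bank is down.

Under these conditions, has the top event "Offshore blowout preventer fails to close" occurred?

Annular stack inoperative [OR]: Annular preventer offline=occurs, Solenoid malfunctions=occurs, Lower shuttle valve fails=occurs → at least one input occurs → occurs.
Ram stack inoperative [AND]: Pipe ram is out=occurs, A umbilical degraded=occurs, #2 hydraulic pump fails=occurs → all inputs occur → occurs.
Backup path lost [AND]: Ram stack inoperative=occurs, South pilot line failed=occurs, Main accumulator bank is down=not → not all inputs occur → does not occur.
Control pod down [AND]: Annular stack inoperative=occurs, Backup path lost=not, Backup blind shear ram offline=occurs, Backup control pod offline=occurs → not all inputs occur → does not occur.
Offshore blowout preventer fails to close [AND]: Control pod down=not, Annular preventer 2 malfunctions=occurs, Main solenoid 2 is out=occurs → not all inputs occur → does not occur.

No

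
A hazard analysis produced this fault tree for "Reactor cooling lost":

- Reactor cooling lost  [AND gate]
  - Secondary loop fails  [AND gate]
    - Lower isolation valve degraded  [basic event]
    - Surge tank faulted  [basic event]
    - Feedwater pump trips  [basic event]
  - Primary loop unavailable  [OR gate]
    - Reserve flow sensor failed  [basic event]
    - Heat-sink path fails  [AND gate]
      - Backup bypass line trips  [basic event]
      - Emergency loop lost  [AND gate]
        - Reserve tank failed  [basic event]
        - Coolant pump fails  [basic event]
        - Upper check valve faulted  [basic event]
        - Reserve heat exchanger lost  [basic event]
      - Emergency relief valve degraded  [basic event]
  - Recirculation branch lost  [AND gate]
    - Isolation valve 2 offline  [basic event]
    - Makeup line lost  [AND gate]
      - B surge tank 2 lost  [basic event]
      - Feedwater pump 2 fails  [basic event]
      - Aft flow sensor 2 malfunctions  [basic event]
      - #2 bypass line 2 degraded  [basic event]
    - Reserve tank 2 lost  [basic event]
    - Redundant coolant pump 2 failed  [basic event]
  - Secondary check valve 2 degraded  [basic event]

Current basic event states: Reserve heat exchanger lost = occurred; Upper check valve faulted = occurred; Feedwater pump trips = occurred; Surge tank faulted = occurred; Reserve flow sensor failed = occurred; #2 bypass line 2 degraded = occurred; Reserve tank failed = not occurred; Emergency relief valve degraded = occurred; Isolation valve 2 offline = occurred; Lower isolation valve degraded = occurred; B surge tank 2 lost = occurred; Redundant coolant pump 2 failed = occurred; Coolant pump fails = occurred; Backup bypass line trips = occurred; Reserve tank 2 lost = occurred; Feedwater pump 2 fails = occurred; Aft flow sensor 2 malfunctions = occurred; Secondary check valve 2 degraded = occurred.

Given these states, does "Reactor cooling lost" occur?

Secondary loop fails [AND]: Lower isolation valve degraded=occurs, Surge tank faulted=occurs, Feedwater pump trips=occurs → all inputs occur → occurs.
Emergency loop lost [AND]: Reserve tank failed=not, Coolant pump fails=occurs, Upper check valve faulted=occurs, Reserve heat exchanger lost=occurs → not all inputs occur → does not occur.
Heat-sink path fails [AND]: Backup bypass line trips=occurs, Emergency loop lost=not, Emergency relief valve degraded=occurs → not all inputs occur → does not occur.
Primary loop unavailable [OR]: Reserve flow sensor failed=occurs, Heat-sink path fails=not → at least one input occurs → occurs.
Makeup line lost [AND]: B surge tank 2 lost=occurs, Feedwater pump 2 fails=occurs, Aft flow sensor 2 malfunctions=occurs, #2 bypass line 2 degraded=occurs → all inputs occur → occurs.
Recirculation branch lost [AND]: Isolation valve 2 offline=occurs, Makeup line lost=occurs, Reserve tank 2 lost=occurs, Redundant coolant pump 2 failed=occurs → all inputs occur → occurs.
Reactor cooling lost [AND]: Secondary loop fails=occurs, Primary loop unavailable=occurs, Recirculation branch lost=occurs, Secondary check valve 2 degraded=occurs → all inputs occur → occurs.

Yes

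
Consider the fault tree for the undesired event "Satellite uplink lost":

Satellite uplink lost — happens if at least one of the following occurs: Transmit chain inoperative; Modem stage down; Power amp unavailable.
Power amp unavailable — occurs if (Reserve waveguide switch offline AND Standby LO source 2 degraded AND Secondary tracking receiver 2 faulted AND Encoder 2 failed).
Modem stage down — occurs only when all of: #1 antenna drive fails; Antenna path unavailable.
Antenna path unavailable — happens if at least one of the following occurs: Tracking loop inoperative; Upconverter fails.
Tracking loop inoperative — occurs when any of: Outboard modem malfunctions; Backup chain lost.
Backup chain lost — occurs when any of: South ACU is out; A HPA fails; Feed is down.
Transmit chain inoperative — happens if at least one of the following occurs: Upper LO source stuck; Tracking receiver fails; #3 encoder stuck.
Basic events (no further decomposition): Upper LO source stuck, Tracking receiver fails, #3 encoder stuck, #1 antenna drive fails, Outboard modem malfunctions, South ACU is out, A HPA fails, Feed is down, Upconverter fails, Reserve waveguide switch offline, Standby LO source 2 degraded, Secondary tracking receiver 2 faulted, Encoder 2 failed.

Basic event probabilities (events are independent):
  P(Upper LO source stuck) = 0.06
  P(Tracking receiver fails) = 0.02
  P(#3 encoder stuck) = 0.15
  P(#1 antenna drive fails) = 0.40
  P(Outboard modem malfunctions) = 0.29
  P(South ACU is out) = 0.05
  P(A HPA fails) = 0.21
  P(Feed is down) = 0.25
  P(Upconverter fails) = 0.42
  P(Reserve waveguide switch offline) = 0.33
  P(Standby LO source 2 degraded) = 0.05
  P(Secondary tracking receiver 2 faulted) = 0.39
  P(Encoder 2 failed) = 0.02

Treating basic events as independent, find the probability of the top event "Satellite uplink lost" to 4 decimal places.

P(Transmit chain inoperative) [OR] = 1 − (1−0.06) × (1−0.02) × (1−0.15) = 0.216980
P(Backup chain lost) [OR] = 1 − (1−0.05) × (1−0.21) × (1−0.25) = 0.437125
P(Tracking loop inoperative) [OR] = 1 − (1−0.29) × (1−0.437125) = 0.600359
P(Antenna path unavailable) [OR] = 1 − (1−0.600359) × (1−0.42) = 0.768208
P(Modem stage down) [AND] = 0.40 × 0.768208 = 0.307283
P(Power amp unavailable) [AND] = 0.33 × 0.05 × 0.39 × 0.02 = 0.000129
P(Satellite uplink lost) [OR] = 1 − (1−0.216980) × (1−0.307283) × (1−0.000129) = 0.457659
Rounded to 4 decimal places: P(Satellite uplink lost) ≈ 0.4577.

0.4577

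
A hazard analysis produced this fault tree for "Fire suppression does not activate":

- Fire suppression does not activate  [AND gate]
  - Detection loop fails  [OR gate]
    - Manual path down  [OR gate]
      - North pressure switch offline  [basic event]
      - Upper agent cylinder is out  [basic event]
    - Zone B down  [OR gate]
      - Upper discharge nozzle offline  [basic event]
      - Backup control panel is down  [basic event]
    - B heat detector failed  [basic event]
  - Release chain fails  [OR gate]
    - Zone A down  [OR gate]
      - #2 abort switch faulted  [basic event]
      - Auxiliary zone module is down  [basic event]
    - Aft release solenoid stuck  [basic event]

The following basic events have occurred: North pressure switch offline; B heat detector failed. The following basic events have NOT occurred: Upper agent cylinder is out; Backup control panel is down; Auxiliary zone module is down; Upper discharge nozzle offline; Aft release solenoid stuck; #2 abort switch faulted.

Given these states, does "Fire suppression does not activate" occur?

Manual path down [OR]: North pressure switch offline=occurs, Upper agent cylinder is out=not → at least one input occurs → occurs.
Zone B down [OR]: Upper discharge nozzle offline=not, Backup control panel is down=not → no input occurs → does not occur.
Detection loop fails [OR]: Manual path down=occurs, Zone B down=not, B heat detector failed=occurs → at least one input occurs → occurs.
Zone A down [OR]: #2 abort switch faulted=not, Auxiliary zone module is down=not → no input occurs → does not occur.
Release chain fails [OR]: Zone A down=not, Aft release solenoid stuck=not → no input occurs → does not occur.
Fire suppression does not activate [AND]: Detection loop fails=occurs, Release chain fails=not → not all inputs occur → does not occur.

No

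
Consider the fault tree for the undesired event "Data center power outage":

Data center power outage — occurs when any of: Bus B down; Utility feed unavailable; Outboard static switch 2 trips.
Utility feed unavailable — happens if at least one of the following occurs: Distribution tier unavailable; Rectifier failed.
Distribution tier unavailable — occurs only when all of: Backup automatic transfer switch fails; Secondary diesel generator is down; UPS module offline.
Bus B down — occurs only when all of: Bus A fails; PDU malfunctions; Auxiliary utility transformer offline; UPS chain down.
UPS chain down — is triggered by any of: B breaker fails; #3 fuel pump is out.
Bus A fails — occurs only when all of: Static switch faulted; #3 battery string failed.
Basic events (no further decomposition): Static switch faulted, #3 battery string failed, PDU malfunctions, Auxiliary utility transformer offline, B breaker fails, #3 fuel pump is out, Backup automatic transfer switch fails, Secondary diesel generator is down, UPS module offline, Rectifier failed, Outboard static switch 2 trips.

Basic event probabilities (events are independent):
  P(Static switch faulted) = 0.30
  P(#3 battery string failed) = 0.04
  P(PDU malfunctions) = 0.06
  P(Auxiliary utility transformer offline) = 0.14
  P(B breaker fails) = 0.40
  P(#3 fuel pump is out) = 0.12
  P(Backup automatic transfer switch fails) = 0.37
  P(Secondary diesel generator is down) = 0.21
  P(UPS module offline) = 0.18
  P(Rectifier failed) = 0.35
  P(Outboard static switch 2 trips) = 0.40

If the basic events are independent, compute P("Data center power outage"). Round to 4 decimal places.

P(Bus A fails) [AND] = 0.30 × 0.04 = 0.012000
P(UPS chain down) [OR] = 1 − (1−0.40) × (1−0.12) = 0.472000
P(Bus B down) [AND] = 0.012000 × 0.06 × 0.14 × 0.472000 = 0.000048
P(Distribution tier unavailable) [AND] = 0.37 × 0.21 × 0.18 = 0.013986
P(Utility feed unavailable) [OR] = 1 − (1−0.013986) × (1−0.35) = 0.359091
P(Data center power outage) [OR] = 1 − (1−0.000048) × (1−0.359091) × (1−0.40) = 0.615473
Rounded to 4 decimal places: P(Data center power outage) ≈ 0.6155.

0.6155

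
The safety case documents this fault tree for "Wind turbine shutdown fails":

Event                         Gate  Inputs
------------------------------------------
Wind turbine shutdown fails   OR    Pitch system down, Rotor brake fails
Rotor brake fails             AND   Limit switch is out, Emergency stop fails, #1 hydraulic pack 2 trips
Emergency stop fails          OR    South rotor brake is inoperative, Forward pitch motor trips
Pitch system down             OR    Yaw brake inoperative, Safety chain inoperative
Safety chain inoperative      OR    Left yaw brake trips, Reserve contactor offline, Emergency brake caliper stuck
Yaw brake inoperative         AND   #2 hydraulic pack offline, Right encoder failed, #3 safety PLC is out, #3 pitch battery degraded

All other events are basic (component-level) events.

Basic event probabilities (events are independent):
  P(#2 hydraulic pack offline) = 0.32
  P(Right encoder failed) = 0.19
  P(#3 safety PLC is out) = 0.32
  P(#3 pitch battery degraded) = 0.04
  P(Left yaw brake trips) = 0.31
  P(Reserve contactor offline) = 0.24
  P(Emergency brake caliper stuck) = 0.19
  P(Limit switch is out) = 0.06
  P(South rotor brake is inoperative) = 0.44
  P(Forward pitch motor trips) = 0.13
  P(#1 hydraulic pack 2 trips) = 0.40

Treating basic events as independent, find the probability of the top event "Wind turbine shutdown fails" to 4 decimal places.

0.5808

P(Yaw brake inoperative) [AND] = 0.32 × 0.19 × 0.32 × 0.04 = 0.000778
P(Safety chain inoperative) [OR] = 1 − (1−0.31) × (1−0.24) × (1−0.19) = 0.575236
P(Pitch system down) [OR] = 1 − (1−0.000778) × (1−0.575236) = 0.575566
P(Emergency stop fails) [OR] = 1 − (1−0.44) × (1−0.13) = 0.512800
P(Rotor brake fails) [AND] = 0.06 × 0.512800 × 0.40 = 0.012307
P(Wind turbine shutdown fails) [OR] = 1 − (1−0.575566) × (1−0.012307) = 0.580790
Rounded to 4 decimal places: P(Wind turbine shutdown fails) ≈ 0.5808.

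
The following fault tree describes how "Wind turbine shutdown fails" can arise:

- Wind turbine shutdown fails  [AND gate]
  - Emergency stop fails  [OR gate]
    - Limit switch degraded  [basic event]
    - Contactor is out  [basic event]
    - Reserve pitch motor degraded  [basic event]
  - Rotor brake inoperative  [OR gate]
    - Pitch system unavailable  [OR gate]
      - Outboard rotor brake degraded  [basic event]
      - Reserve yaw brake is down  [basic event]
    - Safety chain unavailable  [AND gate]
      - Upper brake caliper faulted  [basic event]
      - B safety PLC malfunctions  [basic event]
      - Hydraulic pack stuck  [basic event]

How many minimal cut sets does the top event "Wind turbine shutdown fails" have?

Emergency stop fails [OR]: union of children's cut sets → 3 cut set(s).
Pitch system unavailable [OR]: union of children's cut sets → 2 cut set(s).
Safety chain unavailable [AND]: one cut set from each child combined → 1 × 1 × 1 = 1 cut set(s).
Rotor brake inoperative [OR]: union of children's cut sets → 3 cut set(s).
Wind turbine shutdown fails [AND]: one cut set from each child combined → 3 × 3 = 9 cut set(s).
Minimal cut sets: {Limit switch degraded, Outboard rotor brake degraded}; {Limit switch degraded, Reserve yaw brake is down}; {B safety PLC malfunctions, Hydraulic pack stuck, Limit switch degraded, Upper brake caliper faulted}; {Contactor is out, Outboard rotor brake degraded}; {Contactor is out, Reserve yaw brake is down}; {B safety PLC malfunctions, Contactor is out, Hydraulic pack stuck, Upper brake caliper faulted}; {Outboard rotor brake degraded, Reserve pitch motor degraded}; {Reserve pitch motor degraded, Reserve yaw brake is down}; {B safety PLC malfunctions, Hydraulic pack stuck, Reserve pitch motor degraded, Upper brake caliper faulted}.

9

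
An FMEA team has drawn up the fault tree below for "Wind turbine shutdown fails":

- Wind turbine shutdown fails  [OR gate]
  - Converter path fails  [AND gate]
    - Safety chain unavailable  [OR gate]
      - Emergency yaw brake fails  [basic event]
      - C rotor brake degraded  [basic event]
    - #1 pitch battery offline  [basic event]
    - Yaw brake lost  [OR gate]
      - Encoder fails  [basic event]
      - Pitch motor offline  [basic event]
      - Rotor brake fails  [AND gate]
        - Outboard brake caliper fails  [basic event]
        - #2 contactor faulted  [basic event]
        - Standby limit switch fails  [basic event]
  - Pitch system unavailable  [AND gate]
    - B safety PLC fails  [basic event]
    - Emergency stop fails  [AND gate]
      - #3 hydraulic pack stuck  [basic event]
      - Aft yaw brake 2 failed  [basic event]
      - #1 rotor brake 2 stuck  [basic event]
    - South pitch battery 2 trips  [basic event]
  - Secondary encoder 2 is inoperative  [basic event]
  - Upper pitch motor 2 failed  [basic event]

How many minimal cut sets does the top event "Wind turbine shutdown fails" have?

Safety chain unavailable [OR]: union of children's cut sets → 2 cut set(s).
Rotor brake fails [AND]: one cut set from each child combined → 1 × 1 × 1 = 1 cut set(s).
Yaw brake lost [OR]: union of children's cut sets → 3 cut set(s).
Converter path fails [AND]: one cut set from each child combined → 2 × 1 × 3 = 6 cut set(s).
Emergency stop fails [AND]: one cut set from each child combined → 1 × 1 × 1 = 1 cut set(s).
Pitch system unavailable [AND]: one cut set from each child combined → 1 × 1 × 1 = 1 cut set(s).
Wind turbine shutdown fails [OR]: union of children's cut sets → 9 cut set(s).
Minimal cut sets: {#1 pitch battery offline, Emergency yaw brake fails, Encoder fails}; {#1 pitch battery offline, Emergency yaw brake fails, Pitch motor offline}; {#1 pitch battery offline, #2 contactor faulted, Emergency yaw brake fails, Outboard brake caliper fails, Standby limit switch fails}; {#1 pitch battery offline, C rotor brake degraded, Encoder fails}; {#1 pitch battery offline, C rotor brake degraded, Pitch motor offline}; {#1 pitch battery offline, #2 contactor faulted, C rotor brake degraded, Outboard brake caliper fails, Standby limit switch fails}; {#1 rotor brake 2 stuck, #3 hydraulic pack stuck, Aft yaw brake 2 failed, B safety PLC fails, South pitch battery 2 trips}; {Secondary encoder 2 is inoperative}; {Upper pitch motor 2 failed}.

9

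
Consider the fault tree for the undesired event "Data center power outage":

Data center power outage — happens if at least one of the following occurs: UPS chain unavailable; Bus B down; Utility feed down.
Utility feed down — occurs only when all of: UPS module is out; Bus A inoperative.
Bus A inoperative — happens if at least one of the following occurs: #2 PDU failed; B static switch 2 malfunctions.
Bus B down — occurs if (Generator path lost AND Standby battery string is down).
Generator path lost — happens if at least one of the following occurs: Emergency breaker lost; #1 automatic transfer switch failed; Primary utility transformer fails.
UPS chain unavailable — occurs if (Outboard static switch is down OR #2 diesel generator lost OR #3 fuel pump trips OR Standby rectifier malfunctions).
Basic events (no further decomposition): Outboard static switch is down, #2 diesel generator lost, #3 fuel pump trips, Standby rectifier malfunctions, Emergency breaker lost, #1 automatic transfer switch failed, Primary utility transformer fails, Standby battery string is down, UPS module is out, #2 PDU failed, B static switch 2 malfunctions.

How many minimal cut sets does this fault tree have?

UPS chain unavailable [OR]: union of children's cut sets → 4 cut set(s).
Generator path lost [OR]: union of children's cut sets → 3 cut set(s).
Bus B down [AND]: one cut set from each child combined → 3 × 1 = 3 cut set(s).
Bus A inoperative [OR]: union of children's cut sets → 2 cut set(s).
Utility feed down [AND]: one cut set from each child combined → 1 × 2 = 2 cut set(s).
Data center power outage [OR]: union of children's cut sets → 9 cut set(s).
Minimal cut sets: {Outboard static switch is down}; {#2 diesel generator lost}; {#3 fuel pump trips}; {Standby rectifier malfunctions}; {Emergency breaker lost, Standby battery string is down}; {#1 automatic transfer switch failed, Standby battery string is down}; {Primary utility transformer fails, Standby battery string is down}; {#2 PDU failed, UPS module is out}; {B static switch 2 malfunctions, UPS module is out}.

9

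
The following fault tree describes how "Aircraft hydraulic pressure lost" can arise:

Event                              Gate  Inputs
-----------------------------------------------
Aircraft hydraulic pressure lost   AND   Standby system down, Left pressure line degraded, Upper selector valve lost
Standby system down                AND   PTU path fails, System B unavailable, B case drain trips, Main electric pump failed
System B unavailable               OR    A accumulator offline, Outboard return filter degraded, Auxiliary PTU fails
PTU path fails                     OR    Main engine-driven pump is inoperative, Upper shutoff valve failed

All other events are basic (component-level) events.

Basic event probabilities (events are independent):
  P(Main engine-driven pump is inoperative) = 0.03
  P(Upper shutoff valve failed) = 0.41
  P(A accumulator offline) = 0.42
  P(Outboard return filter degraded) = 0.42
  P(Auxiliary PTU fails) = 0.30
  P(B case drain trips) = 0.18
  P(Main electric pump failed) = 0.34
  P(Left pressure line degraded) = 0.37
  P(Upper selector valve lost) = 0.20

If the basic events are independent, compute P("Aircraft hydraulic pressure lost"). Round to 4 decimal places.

P(PTU path fails) [OR] = 1 − (1−0.03) × (1−0.41) = 0.427700
P(System B unavailable) [OR] = 1 − (1−0.42) × (1−0.42) × (1−0.30) = 0.764520
P(Standby system down) [AND] = 0.427700 × 0.764520 × 0.18 × 0.34 = 0.020011
P(Aircraft hydraulic pressure lost) [AND] = 0.020011 × 0.37 × 0.20 = 0.001481
Rounded to 4 decimal places: P(Aircraft hydraulic pressure lost) ≈ 0.0015.

0.0015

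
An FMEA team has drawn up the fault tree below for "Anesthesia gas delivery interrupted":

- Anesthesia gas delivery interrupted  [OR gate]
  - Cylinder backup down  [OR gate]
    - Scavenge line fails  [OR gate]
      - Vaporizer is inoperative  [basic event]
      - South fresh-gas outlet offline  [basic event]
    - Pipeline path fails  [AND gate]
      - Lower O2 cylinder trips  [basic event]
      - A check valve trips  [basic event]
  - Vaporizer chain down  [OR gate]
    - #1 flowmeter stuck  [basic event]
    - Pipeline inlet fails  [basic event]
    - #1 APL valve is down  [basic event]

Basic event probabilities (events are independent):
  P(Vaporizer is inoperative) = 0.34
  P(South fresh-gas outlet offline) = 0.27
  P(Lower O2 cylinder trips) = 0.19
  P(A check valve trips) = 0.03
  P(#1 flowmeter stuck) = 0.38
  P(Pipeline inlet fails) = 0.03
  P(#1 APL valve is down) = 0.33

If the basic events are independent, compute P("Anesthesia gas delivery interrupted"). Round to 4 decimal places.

P(Scavenge line fails) [OR] = 1 − (1−0.34) × (1−0.27) = 0.518200
P(Pipeline path fails) [AND] = 0.19 × 0.03 = 0.005700
P(Cylinder backup down) [OR] = 1 − (1−0.518200) × (1−0.005700) = 0.520946
P(Vaporizer chain down) [OR] = 1 − (1−0.38) × (1−0.03) × (1−0.33) = 0.597062
P(Anesthesia gas delivery interrupted) [OR] = 1 − (1−0.520946) × (1−0.597062) = 0.806971
Rounded to 4 decimal places: P(Anesthesia gas delivery interrupted) ≈ 0.8070.

0.8070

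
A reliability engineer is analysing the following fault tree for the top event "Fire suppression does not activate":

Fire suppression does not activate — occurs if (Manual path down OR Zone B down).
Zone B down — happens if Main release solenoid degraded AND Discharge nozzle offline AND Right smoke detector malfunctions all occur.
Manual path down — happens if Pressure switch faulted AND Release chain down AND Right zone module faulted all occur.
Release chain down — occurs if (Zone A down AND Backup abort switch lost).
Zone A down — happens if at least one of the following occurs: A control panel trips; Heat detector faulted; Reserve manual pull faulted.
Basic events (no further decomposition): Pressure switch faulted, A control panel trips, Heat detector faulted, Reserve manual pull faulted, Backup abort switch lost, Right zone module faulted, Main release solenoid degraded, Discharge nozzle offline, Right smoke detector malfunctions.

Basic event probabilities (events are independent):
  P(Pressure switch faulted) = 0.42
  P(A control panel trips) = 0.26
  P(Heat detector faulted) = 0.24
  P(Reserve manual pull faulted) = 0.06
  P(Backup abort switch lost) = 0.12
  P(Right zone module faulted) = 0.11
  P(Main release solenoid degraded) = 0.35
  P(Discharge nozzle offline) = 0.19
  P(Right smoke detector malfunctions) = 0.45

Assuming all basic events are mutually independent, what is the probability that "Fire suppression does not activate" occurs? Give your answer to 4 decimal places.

P(Zone A down) [OR] = 1 − (1−0.26) × (1−0.24) × (1−0.06) = 0.471344
P(Release chain down) [AND] = 0.471344 × 0.12 = 0.056561
P(Manual path down) [AND] = 0.42 × 0.056561 × 0.11 = 0.002613
P(Zone B down) [AND] = 0.35 × 0.19 × 0.45 = 0.029925
P(Fire suppression does not activate) [OR] = 1 − (1−0.002613) × (1−0.029925) = 0.032460
Rounded to 4 decimal places: P(Fire suppression does not activate) ≈ 0.0325.

0.0325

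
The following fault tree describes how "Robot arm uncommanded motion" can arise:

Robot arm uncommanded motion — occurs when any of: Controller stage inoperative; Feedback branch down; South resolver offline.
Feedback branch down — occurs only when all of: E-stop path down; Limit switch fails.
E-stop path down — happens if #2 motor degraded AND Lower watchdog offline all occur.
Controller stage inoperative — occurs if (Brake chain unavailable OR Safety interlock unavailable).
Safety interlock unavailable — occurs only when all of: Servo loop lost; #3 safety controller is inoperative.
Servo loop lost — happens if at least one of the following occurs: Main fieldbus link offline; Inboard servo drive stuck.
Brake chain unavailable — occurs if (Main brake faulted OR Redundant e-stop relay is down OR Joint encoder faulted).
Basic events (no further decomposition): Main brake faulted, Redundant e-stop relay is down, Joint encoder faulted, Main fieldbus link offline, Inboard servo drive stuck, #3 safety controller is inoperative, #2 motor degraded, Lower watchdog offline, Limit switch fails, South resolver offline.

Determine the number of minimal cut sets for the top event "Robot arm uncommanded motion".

7

Brake chain unavailable [OR]: union of children's cut sets → 3 cut set(s).
Servo loop lost [OR]: union of children's cut sets → 2 cut set(s).
Safety interlock unavailable [AND]: one cut set from each child combined → 2 × 1 = 2 cut set(s).
Controller stage inoperative [OR]: union of children's cut sets → 5 cut set(s).
E-stop path down [AND]: one cut set from each child combined → 1 × 1 = 1 cut set(s).
Feedback branch down [AND]: one cut set from each child combined → 1 × 1 = 1 cut set(s).
Robot arm uncommanded motion [OR]: union of children's cut sets → 7 cut set(s).
Minimal cut sets: {Main brake faulted}; {Redundant e-stop relay is down}; {Joint encoder faulted}; {#3 safety controller is inoperative, Main fieldbus link offline}; {#3 safety controller is inoperative, Inboard servo drive stuck}; {#2 motor degraded, Limit switch fails, Lower watchdog offline}; {South resolver offline}.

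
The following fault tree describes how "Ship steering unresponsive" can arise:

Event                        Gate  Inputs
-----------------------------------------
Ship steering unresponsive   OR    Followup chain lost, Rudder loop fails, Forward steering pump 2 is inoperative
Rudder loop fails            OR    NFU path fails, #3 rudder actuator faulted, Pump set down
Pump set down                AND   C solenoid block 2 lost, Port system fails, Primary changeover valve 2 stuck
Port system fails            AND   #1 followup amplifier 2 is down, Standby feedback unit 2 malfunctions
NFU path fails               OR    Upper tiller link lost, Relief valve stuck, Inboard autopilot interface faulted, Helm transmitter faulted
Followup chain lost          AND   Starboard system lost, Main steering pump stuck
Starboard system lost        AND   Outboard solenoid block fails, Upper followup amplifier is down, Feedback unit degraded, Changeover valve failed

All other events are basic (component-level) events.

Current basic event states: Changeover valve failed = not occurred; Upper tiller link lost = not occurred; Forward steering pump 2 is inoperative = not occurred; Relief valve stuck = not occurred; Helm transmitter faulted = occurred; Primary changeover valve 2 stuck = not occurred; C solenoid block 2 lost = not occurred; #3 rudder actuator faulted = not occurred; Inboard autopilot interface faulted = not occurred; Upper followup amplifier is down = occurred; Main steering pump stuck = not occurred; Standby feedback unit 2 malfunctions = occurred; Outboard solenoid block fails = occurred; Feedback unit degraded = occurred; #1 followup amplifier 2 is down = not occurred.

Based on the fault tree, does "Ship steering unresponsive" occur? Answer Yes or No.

Yes

Starboard system lost [AND]: Outboard solenoid block fails=occurs, Upper followup amplifier is down=occurs, Feedback unit degraded=occurs, Changeover valve failed=not → not all inputs occur → does not occur.
Followup chain lost [AND]: Starboard system lost=not, Main steering pump stuck=not → not all inputs occur → does not occur.
NFU path fails [OR]: Upper tiller link lost=not, Relief valve stuck=not, Inboard autopilot interface faulted=not, Helm transmitter faulted=occurs → at least one input occurs → occurs.
Port system fails [AND]: #1 followup amplifier 2 is down=not, Standby feedback unit 2 malfunctions=occurs → not all inputs occur → does not occur.
Pump set down [AND]: C solenoid block 2 lost=not, Port system fails=not, Primary changeover valve 2 stuck=not → not all inputs occur → does not occur.
Rudder loop fails [OR]: NFU path fails=occurs, #3 rudder actuator faulted=not, Pump set down=not → at least one input occurs → occurs.
Ship steering unresponsive [OR]: Followup chain lost=not, Rudder loop fails=occurs, Forward steering pump 2 is inoperative=not → at least one input occurs → occurs.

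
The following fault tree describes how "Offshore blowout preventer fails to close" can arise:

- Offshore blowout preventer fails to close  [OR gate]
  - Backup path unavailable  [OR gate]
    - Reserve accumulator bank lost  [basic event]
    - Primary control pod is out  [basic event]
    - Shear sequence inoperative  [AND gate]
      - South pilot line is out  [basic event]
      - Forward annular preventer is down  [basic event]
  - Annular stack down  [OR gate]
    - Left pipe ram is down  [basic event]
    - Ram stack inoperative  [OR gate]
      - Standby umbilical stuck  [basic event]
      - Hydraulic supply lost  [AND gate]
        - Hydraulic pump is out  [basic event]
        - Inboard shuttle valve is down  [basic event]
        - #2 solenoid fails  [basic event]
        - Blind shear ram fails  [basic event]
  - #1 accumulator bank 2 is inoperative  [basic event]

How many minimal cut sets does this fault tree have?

Shear sequence inoperative [AND]: one cut set from each child combined → 1 × 1 = 1 cut set(s).
Backup path unavailable [OR]: union of children's cut sets → 3 cut set(s).
Hydraulic supply lost [AND]: one cut set from each child combined → 1 × 1 × 1 × 1 = 1 cut set(s).
Ram stack inoperative [OR]: union of children's cut sets → 2 cut set(s).
Annular stack down [OR]: union of children's cut sets → 3 cut set(s).
Offshore blowout preventer fails to close [OR]: union of children's cut sets → 7 cut set(s).
Minimal cut sets: {Reserve accumulator bank lost}; {Primary control pod is out}; {Forward annular preventer is down, South pilot line is out}; {Left pipe ram is down}; {Standby umbilical stuck}; {#2 solenoid fails, Blind shear ram fails, Hydraulic pump is out, Inboard shuttle valve is down}; {#1 accumulator bank 2 is inoperative}.

7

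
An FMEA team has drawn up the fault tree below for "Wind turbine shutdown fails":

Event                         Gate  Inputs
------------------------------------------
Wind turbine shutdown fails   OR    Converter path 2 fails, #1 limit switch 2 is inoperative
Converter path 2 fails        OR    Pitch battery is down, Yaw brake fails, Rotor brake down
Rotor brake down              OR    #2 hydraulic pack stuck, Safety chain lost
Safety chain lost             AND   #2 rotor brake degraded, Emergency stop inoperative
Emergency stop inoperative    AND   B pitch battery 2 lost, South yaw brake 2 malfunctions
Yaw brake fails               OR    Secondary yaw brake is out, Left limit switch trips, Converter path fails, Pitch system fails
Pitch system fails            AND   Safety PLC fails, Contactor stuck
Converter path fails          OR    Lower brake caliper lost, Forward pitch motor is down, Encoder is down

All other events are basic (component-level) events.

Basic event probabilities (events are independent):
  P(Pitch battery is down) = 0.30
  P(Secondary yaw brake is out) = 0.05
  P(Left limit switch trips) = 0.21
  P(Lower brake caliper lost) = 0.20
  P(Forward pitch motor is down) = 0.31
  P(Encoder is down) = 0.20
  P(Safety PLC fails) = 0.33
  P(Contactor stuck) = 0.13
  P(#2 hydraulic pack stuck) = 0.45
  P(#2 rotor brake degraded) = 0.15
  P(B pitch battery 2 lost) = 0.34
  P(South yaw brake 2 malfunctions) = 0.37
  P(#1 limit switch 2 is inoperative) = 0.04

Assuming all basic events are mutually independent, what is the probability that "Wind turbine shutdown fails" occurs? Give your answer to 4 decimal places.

P(Converter path fails) [OR] = 1 − (1−0.20) × (1−0.31) × (1−0.20) = 0.558400
P(Pitch system fails) [AND] = 0.33 × 0.13 = 0.042900
P(Yaw brake fails) [OR] = 1 − (1−0.05) × (1−0.21) × (1−0.558400) × (1−0.042900) = 0.682797
P(Emergency stop inoperative) [AND] = 0.34 × 0.37 = 0.125800
P(Safety chain lost) [AND] = 0.15 × 0.125800 = 0.018870
P(Rotor brake down) [OR] = 1 − (1−0.45) × (1−0.018870) = 0.460379
P(Converter path 2 fails) [OR] = 1 − (1−0.30) × (1−0.682797) × (1−0.460379) = 0.880181
P(Wind turbine shutdown fails) [OR] = 1 − (1−0.880181) × (1−0.04) = 0.884974
Rounded to 4 decimal places: P(Wind turbine shutdown fails) ≈ 0.8850.

0.8850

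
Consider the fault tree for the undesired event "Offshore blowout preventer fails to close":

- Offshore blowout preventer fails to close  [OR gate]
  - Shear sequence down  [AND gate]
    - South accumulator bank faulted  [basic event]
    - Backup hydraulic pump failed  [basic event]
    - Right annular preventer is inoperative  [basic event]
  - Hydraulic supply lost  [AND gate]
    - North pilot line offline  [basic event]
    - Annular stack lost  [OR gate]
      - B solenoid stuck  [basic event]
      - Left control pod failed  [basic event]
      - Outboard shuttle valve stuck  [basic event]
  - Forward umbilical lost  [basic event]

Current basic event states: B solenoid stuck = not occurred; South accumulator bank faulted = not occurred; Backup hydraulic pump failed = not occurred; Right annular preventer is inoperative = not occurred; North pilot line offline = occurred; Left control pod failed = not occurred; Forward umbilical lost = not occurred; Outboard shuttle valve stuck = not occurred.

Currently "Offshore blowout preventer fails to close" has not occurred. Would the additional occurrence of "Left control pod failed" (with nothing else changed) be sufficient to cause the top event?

Counterfactual: set "Left control pod failed" to occurred.
Shear sequence down [AND]: South accumulator bank faulted=not, Backup hydraulic pump failed=not, Right annular preventer is inoperative=not → not all inputs occur → does not occur.
Annular stack lost [OR]: B solenoid stuck=not, Left control pod failed=occurs, Outboard shuttle valve stuck=not → at least one input occurs → occurs.
Hydraulic supply lost [AND]: North pilot line offline=occurs, Annular stack lost=occurs → all inputs occur → occurs.
Offshore blowout preventer fails to close [OR]: Shear sequence down=not, Hydraulic supply lost=occurs, Forward umbilical lost=not → at least one input occurs → occurs.

Yes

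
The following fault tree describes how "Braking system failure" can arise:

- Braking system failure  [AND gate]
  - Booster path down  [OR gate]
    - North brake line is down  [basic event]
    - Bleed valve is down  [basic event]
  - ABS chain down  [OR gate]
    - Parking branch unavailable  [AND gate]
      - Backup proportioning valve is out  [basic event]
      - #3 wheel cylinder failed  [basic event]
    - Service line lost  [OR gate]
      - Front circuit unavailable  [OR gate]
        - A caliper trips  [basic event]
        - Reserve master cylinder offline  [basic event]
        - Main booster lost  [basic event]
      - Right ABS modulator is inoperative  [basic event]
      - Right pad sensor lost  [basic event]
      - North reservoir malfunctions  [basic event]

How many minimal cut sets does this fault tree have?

14

Booster path down [OR]: union of children's cut sets → 2 cut set(s).
Parking branch unavailable [AND]: one cut set from each child combined → 1 × 1 = 1 cut set(s).
Front circuit unavailable [OR]: union of children's cut sets → 3 cut set(s).
Service line lost [OR]: union of children's cut sets → 6 cut set(s).
ABS chain down [OR]: union of children's cut sets → 7 cut set(s).
Braking system failure [AND]: one cut set from each child combined → 2 × 7 = 14 cut set(s).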